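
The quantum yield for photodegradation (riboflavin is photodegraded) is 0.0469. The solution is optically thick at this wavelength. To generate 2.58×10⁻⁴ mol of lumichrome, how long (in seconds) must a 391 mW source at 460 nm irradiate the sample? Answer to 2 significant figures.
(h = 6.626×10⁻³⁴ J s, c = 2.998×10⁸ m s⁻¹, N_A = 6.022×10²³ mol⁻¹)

Photons that must be absorbed: 2.58×10⁻⁴ / 0.0469 = 0.005501 mol.
Photon energy: hc/λ = 4.318×10⁻¹⁹ J; per mole, 2.600×10⁵ J mol⁻¹.
Energy required: 0.005501 × 2.600×10⁵ = 1430 J.
Time: 1430 J / 0.391 W = 3700 s.

t ≈ 3700 s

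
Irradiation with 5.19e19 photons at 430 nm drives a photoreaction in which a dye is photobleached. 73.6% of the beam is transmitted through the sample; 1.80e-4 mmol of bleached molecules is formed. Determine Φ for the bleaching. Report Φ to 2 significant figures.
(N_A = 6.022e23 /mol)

Φ = 0.0079

Product: 1.80e-4 mmol = 1.80e-7 mol.
Moles of photons: 5.19e19 / 6.022e23 = 8.618e-5 mol.
Fraction absorbed: 1 − 73.6/100 = 0.2640.
Photons absorbed: 0.2640 × 8.618e-5 = 2.275e-5 mol.
Φ = 1.80e-7 mol / 2.275e-5 mol photons = 0.0079.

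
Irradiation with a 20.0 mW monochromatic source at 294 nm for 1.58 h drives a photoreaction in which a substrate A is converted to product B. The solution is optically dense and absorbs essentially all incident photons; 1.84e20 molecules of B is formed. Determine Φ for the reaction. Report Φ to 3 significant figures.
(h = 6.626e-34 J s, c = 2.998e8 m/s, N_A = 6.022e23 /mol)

Φ = 1.09

Product: 1.84e20 / 6.022e23 = 3.055e-4 mol.
Photon energy at 294 nm: hc/λ = (6.626e-34)(2.998e8)/(294e-9) = 6.757e-19 J.
Energy delivered: (20.0 mW)(5688 s) = 113.8 J.
Photons incident: 113.8 / 6.757e-19 = 1.684e20, i.e. 1.684e20/6.022e23 = 2.796e-4 mol.
Φ = 3.055e-4 mol / 2.796e-4 mol photons = 1.09.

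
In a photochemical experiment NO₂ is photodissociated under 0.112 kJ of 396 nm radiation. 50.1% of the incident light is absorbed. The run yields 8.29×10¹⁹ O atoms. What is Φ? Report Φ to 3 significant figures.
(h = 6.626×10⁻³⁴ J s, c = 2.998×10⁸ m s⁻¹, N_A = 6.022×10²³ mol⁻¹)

Product: 8.29×10¹⁹ / 6.022×10²³ = 1.377×10⁻⁴ mol.
Photon energy at 396 nm: hc/λ = (6.626×10⁻³⁴)(2.998×10⁸)/(396×10⁻⁹) = 5.016×10⁻¹⁹ J.
Incident energy: 0.112 kJ = 112 J.
Photons incident: 112 / 5.016×10⁻¹⁹ = 2.233×10²⁰, i.e. 2.233×10²⁰/6.022×10²³ = 3.708×10⁻⁴ mol.
Photons absorbed: 0.501 × 3.708×10⁻⁴ = 1.858×10⁻⁴ mol.
Φ = 1.377×10⁻⁴ mol / 1.858×10⁻⁴ mol photons = 0.741.

Φ = 0.741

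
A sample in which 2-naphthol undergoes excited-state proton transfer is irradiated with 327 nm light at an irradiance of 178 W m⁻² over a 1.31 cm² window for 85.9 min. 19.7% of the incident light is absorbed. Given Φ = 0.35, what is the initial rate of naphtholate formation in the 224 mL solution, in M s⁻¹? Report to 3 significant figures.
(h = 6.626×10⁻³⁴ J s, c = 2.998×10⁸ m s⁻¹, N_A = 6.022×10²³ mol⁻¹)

1.96×10⁻⁸ M s⁻¹

Photon energy at 327 nm: hc/λ = (6.626×10⁻³⁴)(2.998×10⁸)/(327×10⁻⁹) = 6.075×10⁻¹⁹ J.
Energy delivered: (178 W m⁻²)(1.31×10⁻⁴ m²)(5154 s) = 120.2 J.
Photons incident: 120.2 / 6.075×10⁻¹⁹ = 1.979×10²⁰, i.e. 1.979×10²⁰/6.022×10²³ = 3.286×10⁻⁴ mol.
Photons absorbed: 0.197 × 3.286×10⁻⁴ = 6.473×10⁻⁵ mol.
Product formed: 0.35 × 6.473×10⁻⁵ = 2.266×10⁻⁵ mol.
Rate: 2.266×10⁻⁵ mol / (5154 s × 0.224 L) = 1.96×10⁻⁸ M s⁻¹.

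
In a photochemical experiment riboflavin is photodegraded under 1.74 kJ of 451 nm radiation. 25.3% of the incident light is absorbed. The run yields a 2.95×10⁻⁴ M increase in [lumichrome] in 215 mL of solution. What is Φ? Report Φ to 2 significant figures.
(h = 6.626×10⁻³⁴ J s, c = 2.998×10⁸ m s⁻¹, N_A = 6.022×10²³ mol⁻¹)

Φ = 0.038

Product: (2.95×10⁻⁴ M)(0.215 L) = 6.343×10⁻⁵ mol.
Photon energy at 451 nm: hc/λ = (6.626×10⁻³⁴)(2.998×10⁸)/(451×10⁻⁹) = 4.405×10⁻¹⁹ J.
Incident energy: 1.74 kJ = 1740 J.
Photons incident: 1740 / 4.405×10⁻¹⁹ = 3.950×10²¹, i.e. 3.950×10²¹/6.022×10²³ = 0.006559 mol.
Photons absorbed: 0.253 × 0.006559 = 0.001659 mol.
Φ = 6.343×10⁻⁵ mol / 0.001659 mol photons = 0.038.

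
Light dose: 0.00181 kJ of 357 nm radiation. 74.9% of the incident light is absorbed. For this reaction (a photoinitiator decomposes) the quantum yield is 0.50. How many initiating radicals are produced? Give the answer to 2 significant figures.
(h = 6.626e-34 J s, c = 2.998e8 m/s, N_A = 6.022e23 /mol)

1.2e18 initiating radicals

Photon energy at 357 nm: hc/λ = (6.626e-34)(2.998e8)/(357e-9) = 5.564e-19 J.
Incident energy: 0.00181 kJ = 1.81 J.
Photons incident: 1.81 / 5.564e-19 = 3.253e18, i.e. 3.253e18/6.022e23 = 5.402e-6 mol.
Photons absorbed: 0.749 × 5.402e-6 = 4.046e-6 mol.
Product: Φ × n_abs = 0.50 × 4.046e-6 = 2.023e-6 mol.
As a count: 2.023e-6 × 6.022e23 = 1.2e18.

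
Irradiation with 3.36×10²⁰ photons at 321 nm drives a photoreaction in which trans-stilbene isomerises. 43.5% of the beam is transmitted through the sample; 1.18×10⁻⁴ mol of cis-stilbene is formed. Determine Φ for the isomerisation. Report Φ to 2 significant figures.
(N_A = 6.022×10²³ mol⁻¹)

Φ = 0.37

Moles of photons: 3.36×10²⁰ / 6.022×10²³ = 5.580×10⁻⁴ mol.
Fraction absorbed: 1 − 43.5/100 = 0.5650.
Photons absorbed: 0.5650 × 5.580×10⁻⁴ = 3.153×10⁻⁴ mol.
Φ = 1.18×10⁻⁴ mol / 3.153×10⁻⁴ mol photons = 0.37.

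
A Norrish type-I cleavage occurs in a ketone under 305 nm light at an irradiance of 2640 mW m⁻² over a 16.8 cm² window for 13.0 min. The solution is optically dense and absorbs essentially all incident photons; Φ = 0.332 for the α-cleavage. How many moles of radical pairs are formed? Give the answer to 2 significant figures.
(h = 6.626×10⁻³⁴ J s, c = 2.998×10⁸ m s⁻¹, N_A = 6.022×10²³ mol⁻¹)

Photon energy at 305 nm: hc/λ = (6.626×10⁻³⁴)(2.998×10⁸)/(305×10⁻⁹) = 6.513×10⁻¹⁹ J.
Energy delivered: (2640 mW m⁻²)(16.8×10⁻⁴ m²)(780 s) = 3.459 J.
Photons incident: 3.459 / 6.513×10⁻¹⁹ = 5.311×10¹⁸, i.e. 5.311×10¹⁸/6.022×10²³ = 8.819×10⁻⁶ mol.
Product: Φ × n_abs = 0.332 × 8.819×10⁻⁶ = 2.928×10⁻⁶ mol.

2.9×10⁻⁶ mol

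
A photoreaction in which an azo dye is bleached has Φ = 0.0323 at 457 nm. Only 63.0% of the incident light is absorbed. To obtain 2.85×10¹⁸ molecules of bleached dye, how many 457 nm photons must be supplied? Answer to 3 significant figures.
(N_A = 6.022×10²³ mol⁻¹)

Product: 2.85×10¹⁸ / 6.022×10²³ = 4.733×10⁻⁶ mol.
Photons that must be absorbed: 4.733×10⁻⁶ / 0.0323 = 1.465×10⁻⁴ mol.
Incident photons needed: 1.465×10⁻⁴ / 0.630 = 2.325×10⁻⁴ mol.
Photon count: 2.325×10⁻⁴ × 6.022×10²³ = 1.40×10²⁰.

1.40×10²⁰ photons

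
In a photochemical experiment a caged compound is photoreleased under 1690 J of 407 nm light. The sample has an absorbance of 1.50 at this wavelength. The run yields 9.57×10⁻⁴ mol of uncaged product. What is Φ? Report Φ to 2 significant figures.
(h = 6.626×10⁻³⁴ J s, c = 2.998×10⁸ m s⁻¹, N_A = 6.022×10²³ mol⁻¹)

Φ = 0.17

Photon energy at 407 nm: hc/λ = (6.626×10⁻³⁴)(2.998×10⁸)/(407×10⁻⁹) = 4.881×10⁻¹⁹ J.
Photons incident: 1690 / 4.881×10⁻¹⁹ = 3.462×10²¹, i.e. 3.462×10²¹/6.022×10²³ = 0.005749 mol.
Fraction absorbed: 1 − 10^(−1.50) = 0.9684.
Photons absorbed: 0.9684 × 0.005749 = 0.005567 mol.
Φ = 9.57×10⁻⁴ mol / 0.005567 mol photons = 0.17.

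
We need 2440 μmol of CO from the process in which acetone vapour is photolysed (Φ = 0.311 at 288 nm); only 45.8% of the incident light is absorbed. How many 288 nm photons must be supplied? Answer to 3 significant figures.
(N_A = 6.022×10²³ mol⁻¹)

1.03×10²² photons

Product: 2440 μmol = 0.00244 mol.
Photons that must be absorbed: 0.00244 / 0.311 = 0.007846 mol.
Incident photons needed: 0.007846 / 0.458 = 0.01713 mol.
Photon count: 0.01713 × 6.022×10²³ = 1.03×10²².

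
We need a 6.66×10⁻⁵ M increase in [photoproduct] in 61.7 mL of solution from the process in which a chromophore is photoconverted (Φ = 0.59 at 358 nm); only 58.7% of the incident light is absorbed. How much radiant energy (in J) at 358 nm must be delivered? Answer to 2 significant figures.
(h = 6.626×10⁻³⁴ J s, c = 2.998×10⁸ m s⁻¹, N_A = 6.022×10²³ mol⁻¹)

4.0 J

Product: (6.66×10⁻⁵ M)(0.0617 L) = 4.109×10⁻⁶ mol.
Photons that must be absorbed: 4.109×10⁻⁶ / 0.59 = 6.964×10⁻⁶ mol.
Incident photons needed: 6.964×10⁻⁶ / 0.587 = 1.186×10⁻⁵ mol.
Photon energy: hc/λ = 5.549×10⁻¹⁹ J; per mole, 3.342×10⁵ J mol⁻¹.
Energy required: 1.186×10⁻⁵ × 3.342×10⁵ = 4.0 J.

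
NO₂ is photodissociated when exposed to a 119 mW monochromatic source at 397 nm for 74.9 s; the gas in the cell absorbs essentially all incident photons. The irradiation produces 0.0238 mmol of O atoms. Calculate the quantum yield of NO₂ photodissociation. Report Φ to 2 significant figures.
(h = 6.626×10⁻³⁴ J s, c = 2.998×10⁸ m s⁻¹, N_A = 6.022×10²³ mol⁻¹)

Φ = 0.80

Product: 0.0238 mmol = 2.38×10⁻⁵ mol.
Photon energy at 397 nm: hc/λ = (6.626×10⁻³⁴)(2.998×10⁸)/(397×10⁻⁹) = 5.004×10⁻¹⁹ J.
Energy delivered: (119 mW)(74.9 s) = 8.913 J.
Photons incident: 8.913 / 5.004×10⁻¹⁹ = 1.781×10¹⁹, i.e. 1.781×10¹⁹/6.022×10²³ = 2.957×10⁻⁵ mol.
Φ = 2.38×10⁻⁵ mol / 2.957×10⁻⁵ mol photons = 0.80.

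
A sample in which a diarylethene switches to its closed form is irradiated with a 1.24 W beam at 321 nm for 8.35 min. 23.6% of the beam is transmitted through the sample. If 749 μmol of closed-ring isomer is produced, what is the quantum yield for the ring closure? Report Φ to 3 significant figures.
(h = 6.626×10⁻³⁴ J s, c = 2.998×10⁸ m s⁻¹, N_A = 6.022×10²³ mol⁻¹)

Product: 749 μmol = 7.49×10⁻⁴ mol.
Photon energy at 321 nm: hc/λ = (6.626×10⁻³⁴)(2.998×10⁸)/(321×10⁻⁹) = 6.188×10⁻¹⁹ J.
Energy delivered: (1.24 W)(501 s) = 621.2 J.
Photons incident: 621.2 / 6.188×10⁻¹⁹ = 1.004×10²¹, i.e. 1.004×10²¹/6.022×10²³ = 0.001667 mol.
Fraction absorbed: 1 − 23.6/100 = 0.7640.
Photons absorbed: 0.7640 × 0.001667 = 0.001274 mol.
Φ = 7.49×10⁻⁴ mol / 0.001274 mol photons = 0.588.

Φ = 0.588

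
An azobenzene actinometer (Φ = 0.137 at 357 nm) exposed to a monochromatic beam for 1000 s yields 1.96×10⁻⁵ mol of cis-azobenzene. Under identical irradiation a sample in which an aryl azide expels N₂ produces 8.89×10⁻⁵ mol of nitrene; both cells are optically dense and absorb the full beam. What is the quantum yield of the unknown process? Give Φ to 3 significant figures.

Φ = 0.621

Photons absorbed by the actinometer: 1.96×10⁻⁵ / 0.137 = 1.431×10⁻⁴ mol.
Φ(unknown) = 8.89×10⁻⁵ / 1.431×10⁻⁴ = 0.621.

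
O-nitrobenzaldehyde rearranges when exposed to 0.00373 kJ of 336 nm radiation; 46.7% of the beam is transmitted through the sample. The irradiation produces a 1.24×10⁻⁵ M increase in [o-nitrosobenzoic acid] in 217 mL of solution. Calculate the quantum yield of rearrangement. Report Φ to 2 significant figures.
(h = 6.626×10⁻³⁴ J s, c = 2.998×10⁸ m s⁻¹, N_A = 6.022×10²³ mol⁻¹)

Product: (1.24×10⁻⁵ M)(0.217 L) = 2.691×10⁻⁶ mol.
Photon energy at 336 nm: hc/λ = (6.626×10⁻³⁴)(2.998×10⁸)/(336×10⁻⁹) = 5.912×10⁻¹⁹ J.
Incident energy: 0.00373 kJ = 3.73 J.
Photons incident: 3.73 / 5.912×10⁻¹⁹ = 6.309×10¹⁸, i.e. 6.309×10¹⁸/6.022×10²³ = 1.048×10⁻⁵ mol.
Fraction absorbed: 1 − 46.7/100 = 0.5330.
Photons absorbed: 0.5330 × 1.048×10⁻⁵ = 5.586×10⁻⁶ mol.
Φ = 2.691×10⁻⁶ mol / 5.586×10⁻⁶ mol photons = 0.48.

Φ = 0.48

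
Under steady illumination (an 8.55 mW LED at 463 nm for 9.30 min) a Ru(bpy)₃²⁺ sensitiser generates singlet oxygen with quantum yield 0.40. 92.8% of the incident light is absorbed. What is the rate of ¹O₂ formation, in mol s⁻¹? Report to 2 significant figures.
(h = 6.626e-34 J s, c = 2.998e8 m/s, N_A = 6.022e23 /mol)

1.2e-8 mol s⁻¹

Photon energy at 463 nm: hc/λ = (6.626e-34)(2.998e8)/(463e-9) = 4.290e-19 J.
Energy delivered: (8.55 mW)(558 s) = 4.771 J.
Photons incident: 4.771 / 4.290e-19 = 1.112e19, i.e. 1.112e19/6.022e23 = 1.847e-5 mol.
Photons absorbed: 0.928 × 1.847e-5 = 1.714e-5 mol.
Product formed: 0.40 × 1.714e-5 = 6.856e-6 mol.
Rate: 6.856e-6 / 558 s = 1.2e-8 mol s⁻¹.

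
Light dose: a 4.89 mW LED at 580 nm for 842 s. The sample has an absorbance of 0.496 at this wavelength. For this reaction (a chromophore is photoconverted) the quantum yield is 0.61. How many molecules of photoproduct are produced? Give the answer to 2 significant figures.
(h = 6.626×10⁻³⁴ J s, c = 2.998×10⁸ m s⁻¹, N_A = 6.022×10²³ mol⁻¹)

Photon energy at 580 nm: hc/λ = (6.626×10⁻³⁴)(2.998×10⁸)/(580×10⁻⁹) = 3.425×10⁻¹⁹ J.
Energy delivered: (4.89 mW)(842 s) = 4.117 J.
Photons incident: 4.117 / 3.425×10⁻¹⁹ = 1.202×10¹⁹, i.e. 1.202×10¹⁹/6.022×10²³ = 1.996×10⁻⁵ mol.
Fraction absorbed: 1 − 10^(−0.496) = 0.6808.
Photons absorbed: 0.6808 × 1.996×10⁻⁵ = 1.359×10⁻⁵ mol.
Product: Φ × n_abs = 0.61 × 1.359×10⁻⁵ = 8.290×10⁻⁶ mol.
As a count: 8.290×10⁻⁶ × 6.022×10²³ = 5.0×10¹⁸.

5.0×10¹⁸ molecules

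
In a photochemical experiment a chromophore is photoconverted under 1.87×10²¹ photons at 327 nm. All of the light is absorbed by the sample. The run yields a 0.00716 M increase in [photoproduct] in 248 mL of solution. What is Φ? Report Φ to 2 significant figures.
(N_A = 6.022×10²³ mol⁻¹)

Product: (0.00716 M)(0.248 L) = 0.001776 mol.
Moles of photons: 1.87×10²¹ / 6.022×10²³ = 0.003105 mol.
Φ = 0.001776 mol / 0.003105 mol photons = 0.57.

Φ = 0.57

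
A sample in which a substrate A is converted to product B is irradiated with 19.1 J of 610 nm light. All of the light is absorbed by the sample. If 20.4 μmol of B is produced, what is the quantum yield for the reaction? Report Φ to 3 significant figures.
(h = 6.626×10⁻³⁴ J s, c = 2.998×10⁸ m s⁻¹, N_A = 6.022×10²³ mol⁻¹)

Product: 20.4 μmol = 2.04×10⁻⁵ mol.
Photon energy at 610 nm: hc/λ = (6.626×10⁻³⁴)(2.998×10⁸)/(610×10⁻⁹) = 3.257×10⁻¹⁹ J.
Photons incident: 19.1 / 3.257×10⁻¹⁹ = 5.864×10¹⁹, i.e. 5.864×10¹⁹/6.022×10²³ = 9.738×10⁻⁵ mol.
Φ = 2.04×10⁻⁵ mol / 9.738×10⁻⁵ mol photons = 0.209.

Φ = 0.209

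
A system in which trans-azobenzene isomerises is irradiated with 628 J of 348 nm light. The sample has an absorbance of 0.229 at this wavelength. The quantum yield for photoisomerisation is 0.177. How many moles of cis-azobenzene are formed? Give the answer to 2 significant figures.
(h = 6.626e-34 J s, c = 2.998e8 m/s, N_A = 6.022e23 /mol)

Photon energy at 348 nm: hc/λ = (6.626e-34)(2.998e8)/(348e-9) = 5.708e-19 J.
Photons incident: 628 / 5.708e-19 = 1.100e21, i.e. 1.100e21/6.022e23 = 0.001827 mol.
Fraction absorbed: 1 − 10^(−0.229) = 0.4098.
Photons absorbed: 0.4098 × 0.001827 = 7.487e-4 mol.
Product: Φ × n_abs = 0.177 × 7.487e-4 = 1.325e-4 mol.

1.3e-4 mol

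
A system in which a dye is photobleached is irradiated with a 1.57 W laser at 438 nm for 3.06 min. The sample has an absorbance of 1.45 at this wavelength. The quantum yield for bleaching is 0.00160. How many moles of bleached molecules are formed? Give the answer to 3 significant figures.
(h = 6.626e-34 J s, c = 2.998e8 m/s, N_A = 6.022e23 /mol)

1.63e-6 mol

Photon energy at 438 nm: hc/λ = (6.626e-34)(2.998e8)/(438e-9) = 4.535e-19 J.
Energy delivered: (1.57 W)(183.6 s) = 288.3 J.
Photons incident: 288.3 / 4.535e-19 = 6.357e20, i.e. 6.357e20/6.022e23 = 0.001056 mol.
Fraction absorbed: 1 − 10^(−1.45) = 0.9645.
Photons absorbed: 0.9645 × 0.001056 = 0.001019 mol.
Product: Φ × n_abs = 0.00160 × 0.001019 = 1.630e-6 mol.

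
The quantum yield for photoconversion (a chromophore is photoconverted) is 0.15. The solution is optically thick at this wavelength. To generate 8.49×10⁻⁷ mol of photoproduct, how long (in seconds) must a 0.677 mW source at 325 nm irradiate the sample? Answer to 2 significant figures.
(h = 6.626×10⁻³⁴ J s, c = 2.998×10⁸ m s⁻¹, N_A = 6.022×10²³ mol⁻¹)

Photons that must be absorbed: 8.49×10⁻⁷ / 0.15 = 5.660×10⁻⁶ mol.
Photon energy: hc/λ = 6.112×10⁻¹⁹ J; per mole, 3.681×10⁵ J mol⁻¹.
Energy required: 5.660×10⁻⁶ × 3.681×10⁵ = 2.083 J.
Time: 2.083 J / 0.000677 W = 3100 s.

t ≈ 3100 s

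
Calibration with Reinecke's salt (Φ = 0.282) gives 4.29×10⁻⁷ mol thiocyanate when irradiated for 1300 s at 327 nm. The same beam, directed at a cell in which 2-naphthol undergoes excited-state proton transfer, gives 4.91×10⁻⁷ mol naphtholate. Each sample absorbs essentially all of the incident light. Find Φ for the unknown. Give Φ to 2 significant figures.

Photons absorbed by the actinometer: 4.29×10⁻⁷ / 0.282 = 1.521×10⁻⁶ mol.
Φ(unknown) = 4.91×10⁻⁷ / 1.521×10⁻⁶ = 0.32.

Φ = 0.32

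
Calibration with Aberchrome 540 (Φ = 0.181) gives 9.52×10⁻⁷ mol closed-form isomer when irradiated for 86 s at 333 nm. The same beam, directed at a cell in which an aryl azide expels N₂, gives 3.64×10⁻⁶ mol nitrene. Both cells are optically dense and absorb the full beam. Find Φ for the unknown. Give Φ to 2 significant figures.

Photons absorbed by the actinometer: 9.52×10⁻⁷ / 0.181 = 5.260×10⁻⁶ mol.
Φ(unknown) = 3.64×10⁻⁶ / 5.260×10⁻⁶ = 0.69.

Φ = 0.69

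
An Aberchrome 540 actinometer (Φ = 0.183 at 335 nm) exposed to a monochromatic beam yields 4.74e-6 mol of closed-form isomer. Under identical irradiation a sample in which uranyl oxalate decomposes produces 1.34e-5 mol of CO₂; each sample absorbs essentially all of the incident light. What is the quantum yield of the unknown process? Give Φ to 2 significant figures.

Photons absorbed by the actinometer: 4.74e-6 / 0.183 = 2.590e-5 mol.
Φ(unknown) = 1.34e-5 / 2.590e-5 = 0.52.

Φ = 0.52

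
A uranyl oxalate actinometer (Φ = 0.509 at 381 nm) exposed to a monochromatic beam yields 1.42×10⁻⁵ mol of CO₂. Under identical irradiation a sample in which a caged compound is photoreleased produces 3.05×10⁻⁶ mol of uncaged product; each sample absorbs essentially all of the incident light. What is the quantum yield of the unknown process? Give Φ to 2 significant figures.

Photons absorbed by the actinometer: 1.42×10⁻⁵ / 0.509 = 2.790×10⁻⁵ mol.
Φ(unknown) = 3.05×10⁻⁶ / 2.790×10⁻⁵ = 0.11.

Φ = 0.11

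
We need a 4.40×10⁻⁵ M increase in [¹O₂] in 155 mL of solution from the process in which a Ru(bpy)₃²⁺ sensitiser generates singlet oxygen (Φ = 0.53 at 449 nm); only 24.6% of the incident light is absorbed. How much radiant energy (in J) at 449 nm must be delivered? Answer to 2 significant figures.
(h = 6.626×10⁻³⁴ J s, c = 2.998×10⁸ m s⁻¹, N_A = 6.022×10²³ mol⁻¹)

Product: (4.40×10⁻⁵ M)(0.155 L) = 6.820×10⁻⁶ mol.
Photons that must be absorbed: 6.820×10⁻⁶ / 0.53 = 1.287×10⁻⁵ mol.
Incident photons needed: 1.287×10⁻⁵ / 0.246 = 5.232×10⁻⁵ mol.
Photon energy: hc/λ = 4.424×10⁻¹⁹ J; per mole, 2.664×10⁵ J mol⁻¹.
Energy required: 5.232×10⁻⁵ × 2.664×10⁵ = 14 J.

14 J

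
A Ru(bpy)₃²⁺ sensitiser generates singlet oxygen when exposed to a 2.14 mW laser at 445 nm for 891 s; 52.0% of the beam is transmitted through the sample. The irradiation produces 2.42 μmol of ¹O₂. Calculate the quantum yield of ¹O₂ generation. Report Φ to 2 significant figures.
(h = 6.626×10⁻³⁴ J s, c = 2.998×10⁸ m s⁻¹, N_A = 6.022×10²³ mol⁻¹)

Product: 2.42 μmol = 2.42×10⁻⁶ mol.
Photon energy at 445 nm: hc/λ = (6.626×10⁻³⁴)(2.998×10⁸)/(445×10⁻⁹) = 4.464×10⁻¹⁹ J.
Energy delivered: (2.14 mW)(891 s) = 1.907 J.
Photons incident: 1.907 / 4.464×10⁻¹⁹ = 4.272×10¹⁸, i.e. 4.272×10¹⁸/6.022×10²³ = 7.094×10⁻⁶ mol.
Fraction absorbed: 1 − 52.0/100 = 0.4800.
Photons absorbed: 0.4800 × 7.094×10⁻⁶ = 3.405×10⁻⁶ mol.
Φ = 2.42×10⁻⁶ mol / 3.405×10⁻⁶ mol photons = 0.71.

Φ = 0.71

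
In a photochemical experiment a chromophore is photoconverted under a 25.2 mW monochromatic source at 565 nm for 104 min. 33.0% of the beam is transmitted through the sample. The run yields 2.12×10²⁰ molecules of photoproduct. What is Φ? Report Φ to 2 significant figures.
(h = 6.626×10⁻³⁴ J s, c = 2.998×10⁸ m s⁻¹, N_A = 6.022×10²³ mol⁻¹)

Product: 2.12×10²⁰ / 6.022×10²³ = 3.520×10⁻⁴ mol.
Photon energy at 565 nm: hc/λ = (6.626×10⁻³⁴)(2.998×10⁸)/(565×10⁻⁹) = 3.516×10⁻¹⁹ J.
Energy delivered: (25.2 mW)(6240 s) = 157.2 J.
Photons incident: 157.2 / 3.516×10⁻¹⁹ = 4.471×10²⁰, i.e. 4.471×10²⁰/6.022×10²³ = 7.424×10⁻⁴ mol.
Fraction absorbed: 1 − 33.0/100 = 0.6700.
Photons absorbed: 0.6700 × 7.424×10⁻⁴ = 4.974×10⁻⁴ mol.
Φ = 3.520×10⁻⁴ mol / 4.974×10⁻⁴ mol photons = 0.71.

Φ = 0.71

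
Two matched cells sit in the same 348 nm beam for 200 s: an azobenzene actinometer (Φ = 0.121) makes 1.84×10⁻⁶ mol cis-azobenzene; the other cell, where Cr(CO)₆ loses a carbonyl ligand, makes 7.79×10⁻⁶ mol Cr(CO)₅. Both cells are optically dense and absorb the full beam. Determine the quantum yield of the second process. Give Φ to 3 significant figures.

Photons absorbed by the actinometer: 1.84×10⁻⁶ / 0.121 = 1.521×10⁻⁵ mol.
Φ(unknown) = 7.79×10⁻⁶ / 1.521×10⁻⁵ = 0.512.

Φ = 0.512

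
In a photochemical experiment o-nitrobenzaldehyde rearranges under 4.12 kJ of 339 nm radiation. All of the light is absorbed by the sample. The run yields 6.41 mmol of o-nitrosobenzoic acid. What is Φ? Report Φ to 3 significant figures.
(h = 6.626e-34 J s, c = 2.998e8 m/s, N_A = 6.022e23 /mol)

Product: 6.41 mmol = 0.00641 mol.
Photon energy at 339 nm: hc/λ = (6.626e-34)(2.998e8)/(339e-9) = 5.860e-19 J.
Incident energy: 4.12 kJ = 4120 J.
Photons incident: 4120 / 5.860e-19 = 7.031e21, i.e. 7.031e21/6.022e23 = 0.01168 mol.
Φ = 0.00641 mol / 0.01168 mol photons = 0.549.

Φ = 0.549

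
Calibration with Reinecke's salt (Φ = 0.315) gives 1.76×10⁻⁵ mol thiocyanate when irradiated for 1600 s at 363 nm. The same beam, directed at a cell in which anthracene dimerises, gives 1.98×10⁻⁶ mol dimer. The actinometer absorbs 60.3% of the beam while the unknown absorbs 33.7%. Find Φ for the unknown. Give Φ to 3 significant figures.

Φ = 0.0634

Photons absorbed by the actinometer: 1.76×10⁻⁵ / 0.315 = 5.587×10⁻⁵ mol.
Incident flux: 5.587×10⁻⁵ / 0.603 = 9.265×10⁻⁵ einstein.
Absorbed by unknown: 0.337 × 9.265×10⁻⁵ = 3.122×10⁻⁵ mol.
Φ(unknown) = 1.98×10⁻⁶ / 3.122×10⁻⁵ = 0.0634.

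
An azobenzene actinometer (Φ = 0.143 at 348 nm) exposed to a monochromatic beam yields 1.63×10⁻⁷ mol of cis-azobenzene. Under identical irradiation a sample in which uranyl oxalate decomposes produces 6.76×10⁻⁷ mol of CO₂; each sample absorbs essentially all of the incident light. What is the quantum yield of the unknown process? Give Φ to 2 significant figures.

Φ = 0.59

Photons absorbed by the actinometer: 1.63×10⁻⁷ / 0.143 = 1.140×10⁻⁶ mol.
Φ(unknown) = 6.76×10⁻⁷ / 1.140×10⁻⁶ = 0.59.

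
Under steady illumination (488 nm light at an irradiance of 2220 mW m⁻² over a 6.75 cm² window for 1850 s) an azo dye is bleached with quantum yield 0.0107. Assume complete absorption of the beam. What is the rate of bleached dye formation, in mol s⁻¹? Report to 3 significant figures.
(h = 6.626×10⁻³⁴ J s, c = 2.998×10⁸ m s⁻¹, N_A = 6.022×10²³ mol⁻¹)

Photon energy at 488 nm: hc/λ = (6.626×10⁻³⁴)(2.998×10⁸)/(488×10⁻⁹) = 4.071×10⁻¹⁹ J.
Energy delivered: (2220 mW m⁻²)(6.75×10⁻⁴ m²)(1850 s) = 2.772 J.
Photons incident: 2.772 / 4.071×10⁻¹⁹ = 6.809×10¹⁸, i.e. 6.809×10¹⁸/6.022×10²³ = 1.131×10⁻⁵ mol.
Product formed: 0.0107 × 1.131×10⁻⁵ = 1.210×10⁻⁷ mol.
Rate: 1.210×10⁻⁷ / 1850 s = 6.54×10⁻¹¹ mol s⁻¹.

6.54×10⁻¹¹ mol s⁻¹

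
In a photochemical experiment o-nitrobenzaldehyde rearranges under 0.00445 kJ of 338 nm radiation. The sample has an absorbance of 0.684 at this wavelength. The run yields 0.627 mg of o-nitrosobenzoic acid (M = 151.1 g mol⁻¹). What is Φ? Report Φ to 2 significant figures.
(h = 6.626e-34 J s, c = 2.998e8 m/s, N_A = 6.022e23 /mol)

Φ = 0.42

Product: 0.627 mg / 151.1 g mol⁻¹ = 4.150e-6 mol.
Photon energy at 338 nm: hc/λ = (6.626e-34)(2.998e8)/(338e-9) = 5.877e-19 J.
Incident energy: 0.00445 kJ = 4.45 J.
Photons incident: 4.45 / 5.877e-19 = 7.572e18, i.e. 7.572e18/6.022e23 = 1.257e-5 mol.
Fraction absorbed: 1 − 10^(−0.684) = 0.7930.
Photons absorbed: 0.7930 × 1.257e-5 = 9.968e-6 mol.
Φ = 4.150e-6 mol / 9.968e-6 mol photons = 0.42.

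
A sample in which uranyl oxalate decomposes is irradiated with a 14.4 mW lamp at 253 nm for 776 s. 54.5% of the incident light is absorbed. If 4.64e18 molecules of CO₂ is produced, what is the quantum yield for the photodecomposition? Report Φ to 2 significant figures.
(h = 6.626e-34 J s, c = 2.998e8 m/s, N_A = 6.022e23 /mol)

Φ = 0.60

Product: 4.64e18 / 6.022e23 = 7.705e-6 mol.
Photon energy at 253 nm: hc/λ = (6.626e-34)(2.998e8)/(253e-9) = 7.852e-19 J.
Energy delivered: (14.4 mW)(776 s) = 11.17 J.
Photons incident: 11.17 / 7.852e-19 = 1.423e19, i.e. 1.423e19/6.022e23 = 2.363e-5 mol.
Photons absorbed: 0.545 × 2.363e-5 = 1.288e-5 mol.
Φ = 7.705e-6 mol / 1.288e-5 mol photons = 0.60.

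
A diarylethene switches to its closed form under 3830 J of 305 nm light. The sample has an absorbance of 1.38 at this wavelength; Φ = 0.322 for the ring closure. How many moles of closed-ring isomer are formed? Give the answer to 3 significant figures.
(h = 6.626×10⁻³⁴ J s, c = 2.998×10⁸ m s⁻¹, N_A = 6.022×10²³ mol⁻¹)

0.00301 mol

Photon energy at 305 nm: hc/λ = (6.626×10⁻³⁴)(2.998×10⁸)/(305×10⁻⁹) = 6.513×10⁻¹⁹ J.
Photons incident: 3830 / 6.513×10⁻¹⁹ = 5.881×10²¹, i.e. 5.881×10²¹/6.022×10²³ = 0.009766 mol.
Fraction absorbed: 1 − 10^(−1.38) = 0.9583.
Photons absorbed: 0.9583 × 0.009766 = 0.009359 mol.
Product: Φ × n_abs = 0.322 × 0.009359 = 0.003014 mol.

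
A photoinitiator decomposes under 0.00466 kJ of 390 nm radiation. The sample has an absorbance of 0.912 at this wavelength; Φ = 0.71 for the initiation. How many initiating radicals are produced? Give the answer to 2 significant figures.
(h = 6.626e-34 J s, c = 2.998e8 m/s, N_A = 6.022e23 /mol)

5.7e18 initiating radicals

Photon energy at 390 nm: hc/λ = (6.626e-34)(2.998e8)/(390e-9) = 5.094e-19 J.
Incident energy: 0.00466 kJ = 4.66 J.
Photons incident: 4.66 / 5.094e-19 = 9.148e18, i.e. 9.148e18/6.022e23 = 1.519e-5 mol.
Fraction absorbed: 1 − 10^(−0.912) = 0.8775.
Photons absorbed: 0.8775 × 1.519e-5 = 1.333e-5 mol.
Product: Φ × n_abs = 0.71 × 1.333e-5 = 9.464e-6 mol.
As a count: 9.464e-6 × 6.022e23 = 5.7e18.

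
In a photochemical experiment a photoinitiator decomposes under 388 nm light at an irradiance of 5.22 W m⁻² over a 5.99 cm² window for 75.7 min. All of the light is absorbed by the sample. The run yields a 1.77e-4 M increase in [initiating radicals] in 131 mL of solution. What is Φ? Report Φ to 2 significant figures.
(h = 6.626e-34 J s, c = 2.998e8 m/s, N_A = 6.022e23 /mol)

Φ = 0.50

Product: (1.77e-4 M)(0.131 L) = 2.319e-5 mol.
Photon energy at 388 nm: hc/λ = (6.626e-34)(2.998e8)/(388e-9) = 5.120e-19 J.
Energy delivered: (5.22 W m⁻²)(5.99e-4 m²)(4542 s) = 14.20 J.
Photons incident: 14.20 / 5.120e-19 = 2.773e19, i.e. 2.773e19/6.022e23 = 4.605e-5 mol.
Φ = 2.319e-5 mol / 4.605e-5 mol photons = 0.50.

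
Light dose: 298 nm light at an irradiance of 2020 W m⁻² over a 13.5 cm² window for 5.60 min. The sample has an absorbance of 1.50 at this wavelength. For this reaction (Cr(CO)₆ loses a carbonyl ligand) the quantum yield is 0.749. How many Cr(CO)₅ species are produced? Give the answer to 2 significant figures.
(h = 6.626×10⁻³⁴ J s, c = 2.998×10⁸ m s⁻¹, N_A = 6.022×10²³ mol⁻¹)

Photon energy at 298 nm: hc/λ = (6.626×10⁻³⁴)(2.998×10⁸)/(298×10⁻⁹) = 6.666×10⁻¹⁹ J.
Energy delivered: (2020 W m⁻²)(13.5×10⁻⁴ m²)(336 s) = 916.3 J.
Photons incident: 916.3 / 6.666×10⁻¹⁹ = 1.375×10²¹, i.e. 1.375×10²¹/6.022×10²³ = 0.002283 mol.
Fraction absorbed: 1 − 10^(−1.50) = 0.9684.
Photons absorbed: 0.9684 × 0.002283 = 0.002211 mol.
Product: Φ × n_abs = 0.749 × 0.002211 = 0.001656 mol.
As a count: 0.001656 × 6.022×10²³ = 1.0×10²¹.

1.0×10²¹ species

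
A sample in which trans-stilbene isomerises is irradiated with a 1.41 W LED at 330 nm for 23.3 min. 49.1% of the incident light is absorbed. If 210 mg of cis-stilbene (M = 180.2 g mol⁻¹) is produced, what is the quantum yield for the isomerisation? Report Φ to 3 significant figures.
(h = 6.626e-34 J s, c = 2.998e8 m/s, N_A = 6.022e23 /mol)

Φ = 0.436

Product: 210 mg / 180.2 g mol⁻¹ = 0.001165 mol.
Photon energy at 330 nm: hc/λ = (6.626e-34)(2.998e8)/(330e-9) = 6.020e-19 J.
Energy delivered: (1.41 W)(1398 s) = 1971 J.
Photons incident: 1971 / 6.020e-19 = 3.274e21, i.e. 3.274e21/6.022e23 = 0.005437 mol.
Photons absorbed: 0.491 × 0.005437 = 0.002670 mol.
Φ = 0.001165 mol / 0.002670 mol photons = 0.436.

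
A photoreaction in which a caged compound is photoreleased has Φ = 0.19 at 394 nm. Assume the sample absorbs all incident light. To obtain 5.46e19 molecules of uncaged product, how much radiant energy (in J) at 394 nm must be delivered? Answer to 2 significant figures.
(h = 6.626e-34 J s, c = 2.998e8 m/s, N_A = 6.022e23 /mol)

140 J

Product: 5.46e19 / 6.022e23 = 9.067e-5 mol.
Photons that must be absorbed: 9.067e-5 / 0.19 = 4.772e-4 mol.
Photon energy: hc/λ = 5.042e-19 J; per mole, 3.036e5 J mol⁻¹.
Energy required: 4.772e-4 × 3.036e5 = 140 J.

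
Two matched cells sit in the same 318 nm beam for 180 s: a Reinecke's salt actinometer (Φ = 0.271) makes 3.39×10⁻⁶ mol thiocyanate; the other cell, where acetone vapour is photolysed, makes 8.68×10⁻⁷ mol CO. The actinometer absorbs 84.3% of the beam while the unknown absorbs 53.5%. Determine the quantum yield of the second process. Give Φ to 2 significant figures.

Photons absorbed by the actinometer: 3.39×10⁻⁶ / 0.271 = 1.251×10⁻⁵ mol.
Incident flux: 1.251×10⁻⁵ / 0.843 = 1.484×10⁻⁵ einstein.
Absorbed by unknown: 0.535 × 1.484×10⁻⁵ = 7.939×10⁻⁶ mol.
Φ(unknown) = 8.68×10⁻⁷ / 7.939×10⁻⁶ = 0.11.

Φ = 0.11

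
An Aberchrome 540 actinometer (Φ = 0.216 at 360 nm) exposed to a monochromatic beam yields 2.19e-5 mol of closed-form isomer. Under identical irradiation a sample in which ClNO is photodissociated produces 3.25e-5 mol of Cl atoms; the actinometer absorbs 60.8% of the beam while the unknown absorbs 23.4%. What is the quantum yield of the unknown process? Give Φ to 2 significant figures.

Photons absorbed by the actinometer: 2.19e-5 / 0.216 = 1.014e-4 mol.
Incident flux: 1.014e-4 / 0.608 = 1.668e-4 einstein.
Absorbed by unknown: 0.234 × 1.668e-4 = 3.903e-5 mol.
Φ(unknown) = 3.25e-5 / 3.903e-5 = 0.83.

Φ = 0.83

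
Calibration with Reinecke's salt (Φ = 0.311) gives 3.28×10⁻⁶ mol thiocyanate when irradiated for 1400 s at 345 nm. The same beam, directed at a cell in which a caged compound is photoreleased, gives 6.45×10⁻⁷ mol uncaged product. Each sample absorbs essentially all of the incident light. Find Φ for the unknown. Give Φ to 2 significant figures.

Photons absorbed by the actinometer: 3.28×10⁻⁶ / 0.311 = 1.055×10⁻⁵ mol.
Φ(unknown) = 6.45×10⁻⁷ / 1.055×10⁻⁵ = 0.061.

Φ = 0.061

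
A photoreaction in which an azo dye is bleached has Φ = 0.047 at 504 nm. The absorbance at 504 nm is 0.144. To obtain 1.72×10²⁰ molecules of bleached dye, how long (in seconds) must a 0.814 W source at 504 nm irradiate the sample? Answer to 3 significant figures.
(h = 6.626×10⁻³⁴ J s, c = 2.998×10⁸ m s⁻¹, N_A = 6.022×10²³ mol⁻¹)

Product: 1.72×10²⁰ / 6.022×10²³ = 2.856×10⁻⁴ mol.
Photons that must be absorbed: 2.856×10⁻⁴ / 0.047 = 0.006077 mol.
Fraction absorbed: 1 − 10^(−0.144) = 0.2822.
Incident photons needed: 0.006077 / 0.2822 = 0.02153 mol.
Photon energy: hc/λ = 3.941×10⁻¹⁹ J; per mole, 2.373×10⁵ J mol⁻¹.
Energy required: 0.02153 × 2.373×10⁵ = 5109 J.
Time: 5109 J / 0.814 W = 6280 s.

t ≈ 6280 s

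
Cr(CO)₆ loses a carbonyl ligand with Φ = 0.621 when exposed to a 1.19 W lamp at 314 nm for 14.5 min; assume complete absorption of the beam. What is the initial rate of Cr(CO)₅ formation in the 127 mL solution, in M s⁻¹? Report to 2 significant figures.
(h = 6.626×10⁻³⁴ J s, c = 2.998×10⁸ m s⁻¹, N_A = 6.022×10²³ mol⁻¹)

Photon energy at 314 nm: hc/λ = (6.626×10⁻³⁴)(2.998×10⁸)/(314×10⁻⁹) = 6.326×10⁻¹⁹ J.
Energy delivered: (1.19 W)(870 s) = 1035 J.
Photons incident: 1035 / 6.326×10⁻¹⁹ = 1.636×10²¹, i.e. 1.636×10²¹/6.022×10²³ = 0.002717 mol.
Product formed: 0.621 × 0.002717 = 0.001687 mol.
Rate: 0.001687 mol / (870 s × 0.127 L) = 1.5×10⁻⁵ M s⁻¹.

1.5×10⁻⁵ M s⁻¹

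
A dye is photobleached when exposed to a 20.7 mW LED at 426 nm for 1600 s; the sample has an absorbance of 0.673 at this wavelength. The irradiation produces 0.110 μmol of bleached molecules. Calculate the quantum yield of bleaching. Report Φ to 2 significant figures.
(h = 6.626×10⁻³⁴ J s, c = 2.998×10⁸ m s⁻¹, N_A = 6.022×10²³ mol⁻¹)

Φ = 0.0012

Product: 0.110 μmol = 1.10×10⁻⁷ mol.
Photon energy at 426 nm: hc/λ = (6.626×10⁻³⁴)(2.998×10⁸)/(426×10⁻⁹) = 4.663×10⁻¹⁹ J.
Energy delivered: (20.7 mW)(1600 s) = 33.12 J.
Photons incident: 33.12 / 4.663×10⁻¹⁹ = 7.103×10¹⁹, i.e. 7.103×10¹⁹/6.022×10²³ = 1.180×10⁻⁴ mol.
Fraction absorbed: 1 − 10^(−0.673) = 0.7877.
Photons absorbed: 0.7877 × 1.180×10⁻⁴ = 9.295×10⁻⁵ mol.
Φ = 1.10×10⁻⁷ mol / 9.295×10⁻⁵ mol photons = 0.0012.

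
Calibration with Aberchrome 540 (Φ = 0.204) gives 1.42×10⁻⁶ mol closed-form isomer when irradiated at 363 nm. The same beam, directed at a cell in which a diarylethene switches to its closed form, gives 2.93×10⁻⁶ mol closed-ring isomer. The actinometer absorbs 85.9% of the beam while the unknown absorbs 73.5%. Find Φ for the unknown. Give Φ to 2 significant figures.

Φ = 0.49

Photons absorbed by the actinometer: 1.42×10⁻⁶ / 0.204 = 6.961×10⁻⁶ mol.
Incident flux: 6.961×10⁻⁶ / 0.859 = 8.104×10⁻⁶ einstein.
Absorbed by unknown: 0.735 × 8.104×10⁻⁶ = 5.956×10⁻⁶ mol.
Φ(unknown) = 2.93×10⁻⁶ / 5.956×10⁻⁶ = 0.49.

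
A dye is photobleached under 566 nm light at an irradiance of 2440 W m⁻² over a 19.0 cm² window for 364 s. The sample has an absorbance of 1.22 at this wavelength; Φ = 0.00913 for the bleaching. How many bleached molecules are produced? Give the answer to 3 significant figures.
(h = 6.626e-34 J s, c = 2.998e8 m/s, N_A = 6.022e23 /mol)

Photon energy at 566 nm: hc/λ = (6.626e-34)(2.998e8)/(566e-9) = 3.510e-19 J.
Energy delivered: (2440 W m⁻²)(19.0e-4 m²)(364 s) = 1688 J.
Photons incident: 1688 / 3.510e-19 = 4.809e21, i.e. 4.809e21/6.022e23 = 0.007986 mol.
Fraction absorbed: 1 − 10^(−1.22) = 0.9397.
Photons absorbed: 0.9397 × 0.007986 = 0.007504 mol.
Product: Φ × n_abs = 0.00913 × 0.007504 = 6.851e-5 mol.
As a count: 6.851e-5 × 6.022e23 = 4.13e19.

4.13e19 bleached molecules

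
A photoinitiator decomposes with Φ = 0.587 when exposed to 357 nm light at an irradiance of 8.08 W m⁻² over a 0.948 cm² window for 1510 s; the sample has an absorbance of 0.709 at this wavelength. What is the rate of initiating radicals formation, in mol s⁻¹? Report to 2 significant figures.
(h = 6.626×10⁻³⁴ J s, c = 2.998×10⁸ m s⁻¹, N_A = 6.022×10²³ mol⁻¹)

Photon energy at 357 nm: hc/λ = (6.626×10⁻³⁴)(2.998×10⁸)/(357×10⁻⁹) = 5.564×10⁻¹⁹ J.
Energy delivered: (8.08 W m⁻²)(0.948×10⁻⁴ m²)(1510 s) = 1.157 J.
Photons incident: 1.157 / 5.564×10⁻¹⁹ = 2.079×10¹⁸, i.e. 2.079×10¹⁸/6.022×10²³ = 3.452×10⁻⁶ mol.
Fraction absorbed: 1 − 10^(−0.709) = 0.8046.
Photons absorbed: 0.8046 × 3.452×10⁻⁶ = 2.777×10⁻⁶ mol.
Product formed: 0.587 × 2.777×10⁻⁶ = 1.630×10⁻⁶ mol.
Rate: 1.630×10⁻⁶ / 1510 s = 1.1×10⁻⁹ mol s⁻¹.

1.1×10⁻⁹ mol s⁻¹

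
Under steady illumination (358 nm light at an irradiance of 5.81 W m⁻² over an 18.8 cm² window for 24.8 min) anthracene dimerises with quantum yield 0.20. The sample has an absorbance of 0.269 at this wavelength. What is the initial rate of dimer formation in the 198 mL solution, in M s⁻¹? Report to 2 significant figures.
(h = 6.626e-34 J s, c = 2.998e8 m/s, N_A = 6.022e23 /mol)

Photon energy at 358 nm: hc/λ = (6.626e-34)(2.998e8)/(358e-9) = 5.549e-19 J.
Energy delivered: (5.81 W m⁻²)(18.8e-4 m²)(1488 s) = 16.25 J.
Photons incident: 16.25 / 5.549e-19 = 2.928e19, i.e. 2.928e19/6.022e23 = 4.862e-5 mol.
Fraction absorbed: 1 − 10^(−0.269) = 0.4617.
Photons absorbed: 0.4617 × 4.862e-5 = 2.245e-5 mol.
Product formed: 0.20 × 2.245e-5 = 4.490e-6 mol.
Rate: 4.490e-6 mol / (1488 s × 0.198 L) = 1.5e-8 M s⁻¹.

1.5e-8 M s⁻¹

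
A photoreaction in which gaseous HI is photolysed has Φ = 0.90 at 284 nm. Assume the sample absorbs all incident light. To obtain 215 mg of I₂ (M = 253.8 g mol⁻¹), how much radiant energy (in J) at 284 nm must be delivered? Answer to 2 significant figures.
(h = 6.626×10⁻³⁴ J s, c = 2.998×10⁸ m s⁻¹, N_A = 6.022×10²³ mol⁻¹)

400 J

Product: 215 mg / 253.8 g mol⁻¹ = 8.471×10⁻⁴ mol.
Photons that must be absorbed: 8.471×10⁻⁴ / 0.90 = 9.412×10⁻⁴ mol.
Photon energy: hc/λ = 6.995×10⁻¹⁹ J; per mole, 4.212×10⁵ J mol⁻¹.
Energy required: 9.412×10⁻⁴ × 4.212×10⁵ = 400 J.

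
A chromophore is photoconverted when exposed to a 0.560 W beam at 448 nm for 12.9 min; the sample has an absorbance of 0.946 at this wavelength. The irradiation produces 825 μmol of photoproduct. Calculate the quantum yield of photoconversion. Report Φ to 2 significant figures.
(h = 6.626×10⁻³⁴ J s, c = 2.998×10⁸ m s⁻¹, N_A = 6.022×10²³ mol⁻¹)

Product: 825 μmol = 8.25×10⁻⁴ mol.
Photon energy at 448 nm: hc/λ = (6.626×10⁻³⁴)(2.998×10⁸)/(448×10⁻⁹) = 4.434×10⁻¹⁹ J.
Energy delivered: (0.560 W)(774 s) = 433.4 J.
Photons incident: 433.4 / 4.434×10⁻¹⁹ = 9.774×10²⁰, i.e. 9.774×10²⁰/6.022×10²³ = 0.001623 mol.
Fraction absorbed: 1 − 10^(−0.946) = 0.8868.
Photons absorbed: 0.8868 × 0.001623 = 0.001439 mol.
Φ = 8.25×10⁻⁴ mol / 0.001439 mol photons = 0.57.

Φ = 0.57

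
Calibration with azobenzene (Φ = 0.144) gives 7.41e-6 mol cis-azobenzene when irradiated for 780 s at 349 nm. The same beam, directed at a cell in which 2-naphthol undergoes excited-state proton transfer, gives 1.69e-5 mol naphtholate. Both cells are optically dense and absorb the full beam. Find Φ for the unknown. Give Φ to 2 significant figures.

Φ = 0.33

Photons absorbed by the actinometer: 7.41e-6 / 0.144 = 5.146e-5 mol.
Φ(unknown) = 1.69e-5 / 5.146e-5 = 0.33.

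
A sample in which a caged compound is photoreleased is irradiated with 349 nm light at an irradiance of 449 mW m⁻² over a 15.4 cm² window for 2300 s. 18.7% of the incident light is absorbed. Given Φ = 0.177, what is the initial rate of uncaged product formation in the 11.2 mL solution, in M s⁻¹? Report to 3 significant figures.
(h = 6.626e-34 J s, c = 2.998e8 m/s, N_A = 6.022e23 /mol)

5.96e-9 M s⁻¹

Photon energy at 349 nm: hc/λ = (6.626e-34)(2.998e8)/(349e-9) = 5.692e-19 J.
Energy delivered: (449 mW m⁻²)(15.4e-4 m²)(2300 s) = 1.590 J.
Photons incident: 1.590 / 5.692e-19 = 2.793e18, i.e. 2.793e18/6.022e23 = 4.638e-6 mol.
Photons absorbed: 0.187 × 4.638e-6 = 8.673e-7 mol.
Product formed: 0.177 × 8.673e-7 = 1.535e-7 mol.
Rate: 1.535e-7 mol / (2300 s × 0.0112 L) = 5.96e-9 M s⁻¹.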